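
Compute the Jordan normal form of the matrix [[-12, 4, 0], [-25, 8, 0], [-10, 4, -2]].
J = [[-2, 1, 0], [0, -2, 0], [0, 0, -2]]

The characteristic polynomial is det(xI - A) = (x + 2)^3, so the eigenvalues are -2 (algebraic multiplicity 3).

For λ = -2: rank(A + 2I) = 1, rank((A + 2I)^2) = 0. The eigenspace has dimension 3 - 1 = 2, so there are 2 Jordan blocks; the rank sequence gives block sizes [2, 1].

Assembling the blocks gives the Jordan form J above.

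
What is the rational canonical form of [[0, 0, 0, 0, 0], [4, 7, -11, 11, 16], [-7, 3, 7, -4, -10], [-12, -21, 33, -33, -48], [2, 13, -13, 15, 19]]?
R = [[0, 0, 0, 0, 0], [0, 0, 0, 0, 0], [0, 1, 0, 0, 1], [0, 0, 1, 0, -4], [0, 0, 0, 1, 0]]

The invariant factors of A (the non-unit diagonal entries of the Smith normal form of xI - A over ℚ[x]) are x, x(x^3 + 4x - 1), each dividing the next. The characteristic polynomial is their product, x^2(x^3 + 4x - 1).

The rational canonical form is the block-diagonal matrix of companion matrices C(f_i):
R = [[0, 0, 0, 0, 0], [0, 0, 0, 0, 0], [0, 1, 0, 0, 1], [0, 0, 1, 0, -4], [0, 0, 0, 1, 0]].

Note the characteristic polynomial does not split into linear factors over ℚ, so A has no Jordan form over ℚ; the rational canonical form exists over any field.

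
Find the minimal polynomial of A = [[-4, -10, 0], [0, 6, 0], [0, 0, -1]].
m_A(x) = (x - 6)(x + 1)(x + 4)

The characteristic polynomial factors as (x - 6)(x + 1)(x + 4). The minimal polynomial is ∏(x - λ)^{k_λ} where k_λ is the size of the largest Jordan block at λ.

For λ = -4: rank(A + 4I) = 2, and the largest Jordan block has size 1 (the smallest k with rank((A + 4I)^k) = rank((A + 4I)^(k+1))).
For λ = -1: rank(A + I) = 2, and the largest Jordan block has size 1 (the smallest k with rank((A + I)^k) = rank((A + I)^(k+1))).
For λ = 6: rank(A - 6I) = 2, and the largest Jordan block has size 1 (the smallest k with rank((A - 6I)^k) = rank((A - 6I)^(k+1))).

So m_A(x) = (x - 6)(x + 1)(x + 4).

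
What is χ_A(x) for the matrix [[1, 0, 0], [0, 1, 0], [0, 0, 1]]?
χ_A(x) = (x - 1)^3

xI - A = [[x - 1, 0, 0], [0, x - 1, 0], [0, 0, x - 1]].

Expanding det(xI - A) along the first row:
det(xI - A) = + (x - 1)·det([[x - 1, 0], [0, x - 1]]) - (0)·det([[0, 0], [0, x - 1]]) + (0)·det([[0, x - 1], [0, 0]]).

Evaluating gives χ_A(x) = x^3 - 3x^2 + 3x - 1 = (x - 1)^3.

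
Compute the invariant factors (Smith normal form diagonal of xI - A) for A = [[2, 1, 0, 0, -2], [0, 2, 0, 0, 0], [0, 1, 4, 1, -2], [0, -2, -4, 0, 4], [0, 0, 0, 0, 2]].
The Jordan structure of A has elementary divisors (x - 2)^2, (x - 2)^2, (x - 2). Arranging the block sizes at each eigenvalue in decreasing order and taking row products gives the invariant factors.

Invariant factors (smallest first, each dividing the next): x - 2, (x - 2)^2, (x - 2)^2.

Check: the last factor (x - 2)^2 is the minimal polynomial, and the product (x - 2)^5 is the characteristic polynomial.

x - 2, (x - 2)^2, (x - 2)^2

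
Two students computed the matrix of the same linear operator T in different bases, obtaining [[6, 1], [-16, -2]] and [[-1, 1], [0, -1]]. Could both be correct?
trace(A) = 4 but trace(B) = -2. The trace is a similarity invariant, so A and B are not similar.

No.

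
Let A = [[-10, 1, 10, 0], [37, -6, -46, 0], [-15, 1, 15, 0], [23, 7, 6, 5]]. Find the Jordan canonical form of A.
The characteristic polynomial is det(xI - A) = (x - 5)^2(x + 3)^2, so the eigenvalues are -3 (algebraic multiplicity 2), 5 (algebraic multiplicity 2).

For λ = -3: rank(A + 3I) = 3, rank((A + 3I)^2) = 2. The eigenspace has dimension 4 - 3 = 1, so there is 1 Jordan block; the rank sequence gives block sizes [2].

For λ = 5: rank(A - 5I) = 2. The eigenspace has dimension 4 - 2 = 2, so there are 2 Jordan blocks; the rank sequence gives block sizes [1, 1].

Assembling the blocks gives the Jordan form J above.

J = [[-3, 1, 0, 0], [0, -3, 0, 0], [0, 0, 5, 0], [0, 0, 0, 5]]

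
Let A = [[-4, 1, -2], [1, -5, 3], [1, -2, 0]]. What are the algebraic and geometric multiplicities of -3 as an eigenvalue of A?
The characteristic polynomial is (x + 3)^3, so the factor x + 3 appears with exponent 3: the algebraic multiplicity is 3.

rank(A + 3I) = 2, so the eigenspace has dimension 3 - 2 = 1: the geometric multiplicity is 1.

Since 1 < 3, A is not diagonalizable.

algebraic multiplicity 3, geometric multiplicity 1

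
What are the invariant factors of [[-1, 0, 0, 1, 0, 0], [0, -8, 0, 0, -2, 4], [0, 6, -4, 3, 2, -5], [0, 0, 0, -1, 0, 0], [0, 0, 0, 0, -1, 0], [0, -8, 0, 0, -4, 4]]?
x + 1, x(x + 1)^2(x + 4)^2

The Jordan structure of A has elementary divisors (x + 4)^2, (x + 1)^2, (x + 1), x. Arranging the block sizes at each eigenvalue in decreasing order and taking row products gives the invariant factors.

Invariant factors (smallest first, each dividing the next): x + 1, x(x + 1)^2(x + 4)^2.

Check: the last factor x(x + 1)^2(x + 4)^2 is the minimal polynomial, and the product x(x + 1)^3(x + 4)^2 is the characteristic polynomial.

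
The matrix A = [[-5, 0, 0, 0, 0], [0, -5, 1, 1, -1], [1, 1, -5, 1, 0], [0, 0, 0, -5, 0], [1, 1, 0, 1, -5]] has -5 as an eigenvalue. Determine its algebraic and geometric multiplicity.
The characteristic polynomial is (x + 5)^5, so the factor x + 5 appears with exponent 5: the algebraic multiplicity is 5.

rank(A + 5I) = 2, so the eigenspace has dimension 5 - 2 = 3: the geometric multiplicity is 3.

Since 3 < 5, A is not diagonalizable.

algebraic multiplicity 5, geometric multiplicity 3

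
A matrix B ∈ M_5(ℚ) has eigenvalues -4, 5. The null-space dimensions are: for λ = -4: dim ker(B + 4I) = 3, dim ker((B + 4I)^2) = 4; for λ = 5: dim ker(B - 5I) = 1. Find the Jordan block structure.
λ = -4: successive nullity increments [3, 1] count blocks of size ≥ k; block sizes are [2, 1, 1].
λ = 5: successive nullity increments [1] count blocks of size ≥ k; block sizes are [1].

Jordan blocks: (-4, 2), (-4, 1), (-4, 1), (5, 1)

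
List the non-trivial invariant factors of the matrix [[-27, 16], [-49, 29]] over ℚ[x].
The Jordan structure of A has elementary divisors (x - 1)^2. Arranging the block sizes at each eigenvalue in decreasing order and taking row products gives the invariant factors.

Invariant factors (smallest first, each dividing the next): (x - 1)^2.

Check: the last factor (x - 1)^2 is the minimal polynomial, and the product (x - 1)^2 is the characteristic polynomial.

(x - 1)^2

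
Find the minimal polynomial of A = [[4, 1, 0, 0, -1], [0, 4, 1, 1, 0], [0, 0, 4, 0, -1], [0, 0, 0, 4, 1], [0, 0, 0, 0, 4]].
m_A(x) = (x - 4)^3

The characteristic polynomial factors as (x - 4)^5. The minimal polynomial is ∏(x - λ)^{k_λ} where k_λ is the size of the largest Jordan block at λ.

For λ = 4: rank(A - 4I) = 3, and the largest Jordan block has size 3 (the smallest k with rank((A - 4I)^k) = rank((A - 4I)^(k+1))).

So m_A(x) = (x - 4)^3.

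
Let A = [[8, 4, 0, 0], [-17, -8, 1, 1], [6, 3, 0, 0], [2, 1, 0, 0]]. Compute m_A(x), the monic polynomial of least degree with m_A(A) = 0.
The characteristic polynomial factors as x^4. The minimal polynomial is ∏(x - λ)^{k_λ} where k_λ is the size of the largest Jordan block at λ.

For λ = 0: rank(A) = 2, and the largest Jordan block has size 3 (the smallest k with rank(A^k) = rank(A^(k+1))).

So m_A(x) = x^3.

m_A(x) = x^3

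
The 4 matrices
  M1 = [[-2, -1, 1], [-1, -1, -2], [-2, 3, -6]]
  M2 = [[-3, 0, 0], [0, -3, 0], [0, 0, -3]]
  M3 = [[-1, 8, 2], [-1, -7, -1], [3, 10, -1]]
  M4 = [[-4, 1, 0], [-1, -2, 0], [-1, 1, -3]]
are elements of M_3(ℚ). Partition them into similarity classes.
Characteristic polynomials: χ_{M1} = (x + 3)^3, χ_{M2} = (x + 3)^3, χ_{M3} = (x + 3)^3, χ_{M4} = (x + 3)^3.

{M1, M3}: invariant factors (x + 3)^3.

{M2}: invariant factors x + 3, x + 3, x + 3.

{M4}: invariant factors x + 3, (x + 3)^2.

Matrices are similar if and only if their invariant-factor lists agree; the partition into similarity classes is {M1, M3}, {M2}, {M4}.

3 classes: {M1, M3}, {M2}, {M4}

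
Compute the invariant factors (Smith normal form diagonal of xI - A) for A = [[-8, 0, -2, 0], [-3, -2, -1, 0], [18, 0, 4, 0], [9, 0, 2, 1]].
x + 2, (x - 1)(x + 2)^2

The Jordan structure of A has elementary divisors (x + 2)^2, (x + 2), (x - 1). Arranging the block sizes at each eigenvalue in decreasing order and taking row products gives the invariant factors.

Invariant factors (smallest first, each dividing the next): x + 2, (x - 1)(x + 2)^2.

Check: the last factor (x - 1)(x + 2)^2 is the minimal polynomial, and the product (x - 1)(x + 2)^3 is the characteristic polynomial.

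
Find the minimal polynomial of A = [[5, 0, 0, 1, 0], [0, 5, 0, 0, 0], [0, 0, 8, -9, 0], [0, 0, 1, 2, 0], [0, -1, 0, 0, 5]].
The characteristic polynomial factors as (x - 5)^5. The minimal polynomial is ∏(x - λ)^{k_λ} where k_λ is the size of the largest Jordan block at λ.

For λ = 5: rank(A - 5I) = 3, and the largest Jordan block has size 3 (the smallest k with rank((A - 5I)^k) = rank((A - 5I)^(k+1))).

So m_A(x) = (x - 5)^3.

m_A(x) = (x - 5)^3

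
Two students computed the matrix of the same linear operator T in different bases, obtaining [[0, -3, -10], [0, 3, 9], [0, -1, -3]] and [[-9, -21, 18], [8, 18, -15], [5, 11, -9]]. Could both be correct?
Two matrices over a field are similar if and only if they have the same invariant factors.

Both A and B have characteristic polynomial x^3 and minimal polynomial x^3. Computing further, both have invariant factors x^3. Hence A and B are similar.

Yes.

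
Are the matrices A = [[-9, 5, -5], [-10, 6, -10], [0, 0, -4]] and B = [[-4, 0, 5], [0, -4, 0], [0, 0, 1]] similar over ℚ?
Yes.

Two matrices over a field are similar if and only if they have the same invariant factors.

Both A and B have characteristic polynomial (x - 1)(x + 4)^2 and minimal polynomial (x - 1)(x + 4). Computing further, both have invariant factors x + 4, (x - 1)(x + 4). Hence A and B are similar.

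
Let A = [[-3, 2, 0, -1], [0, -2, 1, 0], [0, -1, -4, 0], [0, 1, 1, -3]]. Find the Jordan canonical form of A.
The characteristic polynomial is det(xI - A) = (x + 3)^4, so the eigenvalues are -3 (algebraic multiplicity 4).

For λ = -3: rank(A + 3I) = 2, rank((A + 3I)^2) = 1, rank((A + 3I)^3) = 0. The eigenspace has dimension 4 - 2 = 2, so there are 2 Jordan blocks; the rank sequence gives block sizes [3, 1].

Assembling the blocks gives the Jordan form J above.

J = [[-3, 1, 0, 0], [0, -3, 1, 0], [0, 0, -3, 0], [0, 0, 0, -3]]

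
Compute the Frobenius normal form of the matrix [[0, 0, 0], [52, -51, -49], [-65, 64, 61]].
The invariant factors of A (the non-unit diagonal entries of the Smith normal form of xI - A over ℚ[x]) are x(x - 5)^2, each dividing the next. The characteristic polynomial is their product, x(x - 5)^2.

The rational canonical form is the block-diagonal matrix of companion matrices C(f_i):
R = [[0, 0, 0], [1, 0, -25], [0, 1, 10]].

R = [[0, 0, 0], [1, 0, -25], [0, 1, 10]]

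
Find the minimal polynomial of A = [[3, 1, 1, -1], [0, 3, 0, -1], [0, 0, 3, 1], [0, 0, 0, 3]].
The characteristic polynomial factors as (x - 3)^4. The minimal polynomial is ∏(x - λ)^{k_λ} where k_λ is the size of the largest Jordan block at λ.

For λ = 3: rank(A - 3I) = 2, and the largest Jordan block has size 2 (the smallest k with rank((A - 3I)^k) = rank((A - 3I)^(k+1))).

So m_A(x) = (x - 3)^2.

m_A(x) = (x - 3)^2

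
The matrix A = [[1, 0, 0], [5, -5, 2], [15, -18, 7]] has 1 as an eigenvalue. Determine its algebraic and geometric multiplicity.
algebraic multiplicity 3, geometric multiplicity 2

The characteristic polynomial is (x - 1)^3, so the factor x - 1 appears with exponent 3: the algebraic multiplicity is 3.

rank(A - I) = 1, so the eigenspace has dimension 3 - 1 = 2: the geometric multiplicity is 2.

Since 2 < 3, A is not diagonalizable.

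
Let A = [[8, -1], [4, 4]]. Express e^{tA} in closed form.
e^{tA} = [[(2*t + 1)*e^{6*t}, -t*e^{6*t}], [4*t*e^{6*t}, (1 - 2*t)*e^{6*t}]]

A has Jordan form J = [[6, 1], [0, 6]] with A = PJP^{-1}, so e^{tA} = P e^{tJ} P^{-1}.

For a Jordan block J_k(λ), e^{tJ_k(λ)} = e^{λt} · (I + tN + t^2 N^2/2! + ... + t^{k-1} N^{k-1}/(k-1)!) where N is the nilpotent superdiagonal part.

Assembling the blocks and conjugating back gives the entries of e^{tA} as shown above.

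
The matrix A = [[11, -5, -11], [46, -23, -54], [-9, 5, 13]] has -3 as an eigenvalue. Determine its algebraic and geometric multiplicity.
algebraic multiplicity 1, geometric multiplicity 1

The characteristic polynomial is (x - 2)^2(x + 3), so the factor x + 3 appears with exponent 1: the algebraic multiplicity is 1.

rank(A + 3I) = 2, so the eigenspace has dimension 3 - 2 = 1: the geometric multiplicity is 1.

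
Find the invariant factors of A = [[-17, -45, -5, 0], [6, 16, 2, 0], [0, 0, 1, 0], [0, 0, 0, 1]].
x - 1, (x - 1)^2(x + 2)

The Jordan structure of A has elementary divisors (x + 2), (x - 1)^2, (x - 1). Arranging the block sizes at each eigenvalue in decreasing order and taking row products gives the invariant factors.

Invariant factors (smallest first, each dividing the next): x - 1, (x - 1)^2(x + 2).

Check: the last factor (x - 1)^2(x + 2) is the minimal polynomial, and the product (x - 1)^3(x + 2) is the characteristic polynomial.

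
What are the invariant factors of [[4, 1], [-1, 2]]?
The Jordan structure of A has elementary divisors (x - 3)^2. Arranging the block sizes at each eigenvalue in decreasing order and taking row products gives the invariant factors.

Invariant factors (smallest first, each dividing the next): (x - 3)^2.

Check: the last factor (x - 3)^2 is the minimal polynomial, and the product (x - 3)^2 is the characteristic polynomial.

(x - 3)^2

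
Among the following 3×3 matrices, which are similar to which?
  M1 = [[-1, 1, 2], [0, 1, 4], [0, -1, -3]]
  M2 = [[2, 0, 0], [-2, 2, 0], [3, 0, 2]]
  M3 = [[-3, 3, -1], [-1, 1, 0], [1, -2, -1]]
Characteristic polynomials: χ_{M1} = (x + 1)^3, χ_{M2} = (x - 2)^3, χ_{M3} = (x + 1)^3.

{M1}: invariant factors x + 1, (x + 1)^2.

{M2}: invariant factors x - 2, (x - 2)^2.

{M3}: invariant factors (x + 1)^3.

Matrices are similar if and only if their invariant-factor lists agree; the partition into similarity classes is {M1}, {M2}, {M3}.

3 classes: {M1}, {M2}, {M3}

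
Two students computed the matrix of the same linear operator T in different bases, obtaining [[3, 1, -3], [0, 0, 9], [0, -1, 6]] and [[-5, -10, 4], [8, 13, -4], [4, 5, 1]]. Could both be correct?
Two matrices over a field are similar if and only if they have the same invariant factors.

Both A and B have characteristic polynomial (x - 3)^3 and minimal polynomial (x - 3)^2. Computing further, both have invariant factors x - 3, (x - 3)^2. Hence A and B are similar.

Yes.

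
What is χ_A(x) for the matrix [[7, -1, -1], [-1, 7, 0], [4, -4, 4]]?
xI - A = [[x - 7, 1, 1], [1, x - 7, 0], [-4, 4, x - 4]].

Expanding det(xI - A) along the first row:
det(xI - A) = + (x - 7)·det([[x - 7, 0], [4, x - 4]]) - (1)·det([[1, 0], [-4, x - 4]]) + (1)·det([[1, x - 7], [-4, 4]]).

Evaluating gives χ_A(x) = x^3 - 18x^2 + 108x - 216 = (x - 6)^3.

χ_A(x) = (x - 6)^3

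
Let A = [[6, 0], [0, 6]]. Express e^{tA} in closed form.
e^{tA} = [[e^{6*t}, 0], [0, e^{6*t}]]

A has Jordan form J = [[6, 0], [0, 6]] with A = PJP^{-1}, so e^{tA} = P e^{tJ} P^{-1}.

For a Jordan block J_k(λ), e^{tJ_k(λ)} = e^{λt} · (I + tN + t^2 N^2/2! + ... + t^{k-1} N^{k-1}/(k-1)!) where N is the nilpotent superdiagonal part.

Assembling the blocks and conjugating back gives the entries of e^{tA} as shown above.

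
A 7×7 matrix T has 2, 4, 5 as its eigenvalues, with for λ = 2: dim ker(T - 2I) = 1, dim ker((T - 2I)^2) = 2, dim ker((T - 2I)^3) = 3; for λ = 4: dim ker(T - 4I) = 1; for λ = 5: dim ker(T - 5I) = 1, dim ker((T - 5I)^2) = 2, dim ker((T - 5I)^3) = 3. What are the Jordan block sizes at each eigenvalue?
Jordan blocks: (2, 3), (4, 1), (5, 3)

λ = 2: successive nullity increments [1, 1, 1] count blocks of size ≥ k; block sizes are [3].
λ = 4: successive nullity increments [1] count blocks of size ≥ k; block sizes are [1].
λ = 5: successive nullity increments [1, 1, 1] count blocks of size ≥ k; block sizes are [3].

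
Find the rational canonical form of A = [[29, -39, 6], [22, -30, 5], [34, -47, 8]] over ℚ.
R = [[0, 0, 5], [1, 0, -11], [0, 1, 7]]

The invariant factors of A (the non-unit diagonal entries of the Smith normal form of xI - A over ℚ[x]) are (x - 5)(x - 1)^2, each dividing the next. The characteristic polynomial is their product, (x - 5)(x - 1)^2.

The rational canonical form is the block-diagonal matrix of companion matrices C(f_i):
R = [[0, 0, 5], [1, 0, -11], [0, 1, 7]].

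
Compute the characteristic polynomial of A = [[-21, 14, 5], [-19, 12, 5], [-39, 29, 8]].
χ_A(x) = (x - 3)(x + 2)^2

xI - A = [[x + 21, -14, -5], [19, x - 12, -5], [39, -29, x - 8]].

Expanding det(xI - A) along the first row:
det(xI - A) = + (x + 21)·det([[x - 12, -5], [-29, x - 8]]) - (-14)·det([[19, -5], [39, x - 8]]) + (-5)·det([[19, x - 12], [39, -29]]).

Evaluating gives χ_A(x) = x^3 + x^2 - 8x - 12 = (x - 3)(x + 2)^2.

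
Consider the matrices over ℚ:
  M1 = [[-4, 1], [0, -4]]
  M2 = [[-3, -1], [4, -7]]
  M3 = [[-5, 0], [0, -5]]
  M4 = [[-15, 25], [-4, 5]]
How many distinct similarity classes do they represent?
3 classes: {M1}, {M2, M4}, {M3}

Characteristic polynomials: χ_{M1} = (x + 4)^2, χ_{M2} = (x + 5)^2, χ_{M3} = (x + 5)^2, χ_{M4} = (x + 5)^2.

{M1}: invariant factors (x + 4)^2.

{M2, M4}: invariant factors (x + 5)^2.

{M3}: invariant factors x + 5, x + 5.

Matrices are similar if and only if their invariant-factor lists agree; the partition into similarity classes is {M1}, {M2, M4}, {M3}.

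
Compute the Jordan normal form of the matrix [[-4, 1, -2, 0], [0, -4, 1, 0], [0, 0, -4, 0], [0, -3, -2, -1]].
The characteristic polynomial is det(xI - A) = (x + 1)(x + 4)^3, so the eigenvalues are -4 (algebraic multiplicity 3), -1 (algebraic multiplicity 1).

For λ = -4: rank(A + 4I) = 3, rank((A + 4I)^2) = 2, rank((A + 4I)^3) = 1. The eigenspace has dimension 4 - 3 = 1, so there is 1 Jordan block; the rank sequence gives block sizes [3].

For λ = -1: algebraic multiplicity 1 gives one 1×1 block.

Assembling the blocks gives the Jordan form J above.

J = [[-4, 1, 0, 0], [0, -4, 1, 0], [0, 0, -4, 0], [0, 0, 0, -1]]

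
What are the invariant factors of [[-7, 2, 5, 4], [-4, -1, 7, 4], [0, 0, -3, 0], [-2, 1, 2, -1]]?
The Jordan structure of A has elementary divisors (x + 3)^3, (x + 3). Arranging the block sizes at each eigenvalue in decreasing order and taking row products gives the invariant factors.

Invariant factors (smallest first, each dividing the next): x + 3, (x + 3)^3.

Check: the last factor (x + 3)^3 is the minimal polynomial, and the product (x + 3)^4 is the characteristic polynomial.

x + 3, (x + 3)^3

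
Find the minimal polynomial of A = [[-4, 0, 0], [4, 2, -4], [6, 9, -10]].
m_A(x) = (x + 4)^2

The characteristic polynomial factors as (x + 4)^3. The minimal polynomial is ∏(x - λ)^{k_λ} where k_λ is the size of the largest Jordan block at λ.

For λ = -4: rank(A + 4I) = 1, and the largest Jordan block has size 2 (the smallest k with rank((A + 4I)^k) = rank((A + 4I)^(k+1))).

So m_A(x) = (x + 4)^2.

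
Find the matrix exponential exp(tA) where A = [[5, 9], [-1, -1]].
e^{tA} = [[(3*t + 1)*e^{2*t}, 9*t*e^{2*t}], [-t*e^{2*t}, (1 - 3*t)*e^{2*t}]]

A has Jordan form J = [[2, 1], [0, 2]] with A = PJP^{-1}, so e^{tA} = P e^{tJ} P^{-1}.

For a Jordan block J_k(λ), e^{tJ_k(λ)} = e^{λt} · (I + tN + t^2 N^2/2! + ... + t^{k-1} N^{k-1}/(k-1)!) where N is the nilpotent superdiagonal part.

Assembling the blocks and conjugating back gives the entries of e^{tA} as shown above.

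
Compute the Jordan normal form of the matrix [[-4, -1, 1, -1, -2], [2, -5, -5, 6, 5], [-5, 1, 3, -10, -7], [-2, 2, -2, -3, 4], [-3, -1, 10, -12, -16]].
J = [[-5, 1, 0, 0, 0], [0, -5, 1, 0, 0], [0, 0, -5, 0, 0], [0, 0, 0, -5, 1], [0, 0, 0, 0, -5]]

The characteristic polynomial is det(xI - A) = (x + 5)^5, so the eigenvalues are -5 (algebraic multiplicity 5).

For λ = -5: rank(A + 5I) = 3, rank((A + 5I)^2) = 1, rank((A + 5I)^3) = 0. The eigenspace has dimension 5 - 3 = 2, so there are 2 Jordan blocks; the rank sequence gives block sizes [3, 2].

Assembling the blocks gives the Jordan form J above.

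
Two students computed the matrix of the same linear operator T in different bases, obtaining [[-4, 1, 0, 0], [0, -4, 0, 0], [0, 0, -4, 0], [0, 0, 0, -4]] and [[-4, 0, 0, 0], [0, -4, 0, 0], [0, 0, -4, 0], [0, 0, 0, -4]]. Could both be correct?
Both have characteristic polynomial (x + 4)^4, but the minimal polynomial of A is (x + 4)^2 while the minimal polynomial of B is x + 4. The minimal polynomial is a similarity invariant, so A and B are not similar.

No.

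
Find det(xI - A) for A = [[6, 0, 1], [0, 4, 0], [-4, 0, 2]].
xI - A = [[x - 6, 0, -1], [0, x - 4, 0], [4, 0, x - 2]].

Expanding det(xI - A) along the first row:
det(xI - A) = + (x - 6)·det([[x - 4, 0], [0, x - 2]]) - (0)·det([[0, 0], [4, x - 2]]) + (-1)·det([[0, x - 4], [4, 0]]).

Evaluating gives χ_A(x) = x^3 - 12x^2 + 48x - 64 = (x - 4)^3.

χ_A(x) = (x - 4)^3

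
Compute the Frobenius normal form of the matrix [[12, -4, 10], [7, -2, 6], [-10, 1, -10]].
The invariant factors of A (the non-unit diagonal entries of the Smith normal form of xI - A over ℚ[x]) are x^3 - 2x + 2, each dividing the next. The characteristic polynomial is their product, x^3 - 2x + 2.

The rational canonical form is the block-diagonal matrix of companion matrices C(f_i):
R = [[0, 0, -2], [1, 0, 2], [0, 1, 0]].

Note the characteristic polynomial does not split into linear factors over ℚ, so A has no Jordan form over ℚ; the rational canonical form exists over any field.

R = [[0, 0, -2], [1, 0, 2], [0, 1, 0]]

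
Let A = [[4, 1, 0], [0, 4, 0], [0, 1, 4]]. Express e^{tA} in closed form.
A has Jordan form J = [[4, 1, 0], [0, 4, 0], [0, 0, 4]] with A = PJP^{-1}, so e^{tA} = P e^{tJ} P^{-1}.

For a Jordan block J_k(λ), e^{tJ_k(λ)} = e^{λt} · (I + tN + t^2 N^2/2! + ... + t^{k-1} N^{k-1}/(k-1)!) where N is the nilpotent superdiagonal part.

Assembling the blocks and conjugating back gives the entries of e^{tA} as shown above.

e^{tA} = [[e^{4*t}, t*e^{4*t}, 0], [0, e^{4*t}, 0], [0, t*e^{4*t}, e^{4*t}]]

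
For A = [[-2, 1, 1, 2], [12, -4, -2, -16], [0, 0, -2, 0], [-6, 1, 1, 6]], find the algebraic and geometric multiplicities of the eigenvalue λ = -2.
algebraic multiplicity 3, geometric multiplicity 2

The characteristic polynomial is (x - 4)(x + 2)^3, so the factor x + 2 appears with exponent 3: the algebraic multiplicity is 3.

rank(A + 2I) = 2, so the eigenspace has dimension 4 - 2 = 2: the geometric multiplicity is 2.

Since 2 < 3, A is not diagonalizable.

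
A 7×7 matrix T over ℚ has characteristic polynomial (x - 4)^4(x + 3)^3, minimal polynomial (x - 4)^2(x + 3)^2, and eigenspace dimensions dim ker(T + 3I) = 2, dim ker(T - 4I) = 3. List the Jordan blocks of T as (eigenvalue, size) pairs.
λ = -3: algebraic multiplicity 3 (exponent in χ_T), largest block size 2 (exponent in m_T), 2 blocks (geometric multiplicity). These force block sizes [2, 1].
λ = 4: algebraic multiplicity 4 (exponent in χ_T), largest block size 2 (exponent in m_T), 3 blocks (geometric multiplicity). These force block sizes [2, 1, 1].

Jordan blocks: (-3, 2), (-3, 1), (4, 2), (4, 1), (4, 1)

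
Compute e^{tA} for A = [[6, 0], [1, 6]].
A has Jordan form J = [[6, 1], [0, 6]] with A = PJP^{-1}, so e^{tA} = P e^{tJ} P^{-1}.

For a Jordan block J_k(λ), e^{tJ_k(λ)} = e^{λt} · (I + tN + t^2 N^2/2! + ... + t^{k-1} N^{k-1}/(k-1)!) where N is the nilpotent superdiagonal part.

Assembling the blocks and conjugating back gives the entries of e^{tA} as shown above.

e^{tA} = [[e^{6*t}, 0], [t*e^{6*t}, e^{6*t}]]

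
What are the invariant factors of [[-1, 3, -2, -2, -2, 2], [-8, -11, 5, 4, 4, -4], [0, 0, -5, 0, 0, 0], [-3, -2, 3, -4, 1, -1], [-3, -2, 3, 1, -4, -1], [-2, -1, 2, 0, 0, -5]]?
The Jordan structure of A has elementary divisors (x + 5)^3, (x + 5)^2, (x + 5). Arranging the block sizes at each eigenvalue in decreasing order and taking row products gives the invariant factors.

Invariant factors (smallest first, each dividing the next): x + 5, (x + 5)^2, (x + 5)^3.

Check: the last factor (x + 5)^3 is the minimal polynomial, and the product (x + 5)^6 is the characteristic polynomial.

x + 5, (x + 5)^2, (x + 5)^3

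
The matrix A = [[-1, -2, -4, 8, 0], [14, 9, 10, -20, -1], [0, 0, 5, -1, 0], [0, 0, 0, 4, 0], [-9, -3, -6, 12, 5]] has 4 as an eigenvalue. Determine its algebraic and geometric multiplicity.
algebraic multiplicity 3, geometric multiplicity 2

The characteristic polynomial is (x - 5)^2(x - 4)^3, so the factor x - 4 appears with exponent 3: the algebraic multiplicity is 3.

rank(A - 4I) = 3, so the eigenspace has dimension 5 - 3 = 2: the geometric multiplicity is 2.

Since 2 < 3, A is not diagonalizable.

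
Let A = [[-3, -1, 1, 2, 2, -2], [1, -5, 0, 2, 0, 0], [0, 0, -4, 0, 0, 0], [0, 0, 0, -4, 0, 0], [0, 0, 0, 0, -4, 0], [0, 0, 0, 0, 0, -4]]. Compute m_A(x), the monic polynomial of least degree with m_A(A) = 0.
The characteristic polynomial factors as (x + 4)^6. The minimal polynomial is ∏(x - λ)^{k_λ} where k_λ is the size of the largest Jordan block at λ.

For λ = -4: rank(A + 4I) = 2, and the largest Jordan block has size 3 (the smallest k with rank((A + 4I)^k) = rank((A + 4I)^(k+1))).

So m_A(x) = (x + 4)^3.

m_A(x) = (x + 4)^3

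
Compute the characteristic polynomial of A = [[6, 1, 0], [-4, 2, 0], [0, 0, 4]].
xI - A = [[x - 6, -1, 0], [4, x - 2, 0], [0, 0, x - 4]].

Expanding det(xI - A) along the first row:
det(xI - A) = + (x - 6)·det([[x - 2, 0], [0, x - 4]]) - (-1)·det([[4, 0], [0, x - 4]]) + (0)·det([[4, x - 2], [0, 0]]).

Evaluating gives χ_A(x) = x^3 - 12x^2 + 48x - 64 = (x - 4)^3.

χ_A(x) = (x - 4)^3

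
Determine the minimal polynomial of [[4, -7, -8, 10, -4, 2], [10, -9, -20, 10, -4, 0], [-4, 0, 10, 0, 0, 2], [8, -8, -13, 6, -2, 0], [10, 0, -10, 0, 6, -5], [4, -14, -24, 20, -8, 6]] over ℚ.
m_A(x) = (x - 6)^2(x - 1)(x + 2)

The characteristic polynomial factors as (x - 6)^4(x - 1)(x + 2). The minimal polynomial is ∏(x - λ)^{k_λ} where k_λ is the size of the largest Jordan block at λ.

For λ = -2: rank(A + 2I) = 5, and the largest Jordan block has size 1 (the smallest k with rank((A + 2I)^k) = rank((A + 2I)^(k+1))).
For λ = 1: rank(A - I) = 5, and the largest Jordan block has size 1 (the smallest k with rank((A - I)^k) = rank((A - I)^(k+1))).
For λ = 6: rank(A - 6I) = 4, and the largest Jordan block has size 2 (the smallest k with rank((A - 6I)^k) = rank((A - 6I)^(k+1))).

So m_A(x) = (x - 6)^2(x - 1)(x + 2).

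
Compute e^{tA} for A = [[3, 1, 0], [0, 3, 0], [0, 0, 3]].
A has Jordan form J = [[3, 1, 0], [0, 3, 0], [0, 0, 3]] with A = PJP^{-1}, so e^{tA} = P e^{tJ} P^{-1}.

For a Jordan block J_k(λ), e^{tJ_k(λ)} = e^{λt} · (I + tN + t^2 N^2/2! + ... + t^{k-1} N^{k-1}/(k-1)!) where N is the nilpotent superdiagonal part.

Assembling the blocks and conjugating back gives the entries of e^{tA} as shown above.

e^{tA} = [[e^{3*t}, t*e^{3*t}, 0], [0, e^{3*t}, 0], [0, 0, e^{3*t}]]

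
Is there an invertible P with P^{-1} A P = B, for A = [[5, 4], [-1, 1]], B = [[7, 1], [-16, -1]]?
Yes.

Two matrices over a field are similar if and only if they have the same invariant factors.

Both A and B have characteristic polynomial (x - 3)^2 and minimal polynomial (x - 3)^2. Computing further, both have invariant factors (x - 3)^2. Hence A and B are similar.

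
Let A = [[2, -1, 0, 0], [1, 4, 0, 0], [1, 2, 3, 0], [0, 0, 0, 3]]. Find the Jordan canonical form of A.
J = [[3, 1, 0, 0], [0, 3, 1, 0], [0, 0, 3, 0], [0, 0, 0, 3]]

The characteristic polynomial is det(xI - A) = (x - 3)^4, so the eigenvalues are 3 (algebraic multiplicity 4).

For λ = 3: rank(A - 3I) = 2, rank((A - 3I)^2) = 1, rank((A - 3I)^3) = 0. The eigenspace has dimension 4 - 2 = 2, so there are 2 Jordan blocks; the rank sequence gives block sizes [3, 1].

Assembling the blocks gives the Jordan form J above.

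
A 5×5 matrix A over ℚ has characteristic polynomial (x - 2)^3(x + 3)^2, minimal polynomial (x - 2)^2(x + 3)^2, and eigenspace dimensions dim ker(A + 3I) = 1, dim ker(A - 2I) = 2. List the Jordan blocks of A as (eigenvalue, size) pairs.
λ = -3: algebraic multiplicity 2 (exponent in χ_A), largest block size 2 (exponent in m_A), 1 block (geometric multiplicity). This forces block sizes [2].
λ = 2: algebraic multiplicity 3 (exponent in χ_A), largest block size 2 (exponent in m_A), 2 blocks (geometric multiplicity). These force block sizes [2, 1].

Jordan blocks: (-3, 2), (2, 2), (2, 1)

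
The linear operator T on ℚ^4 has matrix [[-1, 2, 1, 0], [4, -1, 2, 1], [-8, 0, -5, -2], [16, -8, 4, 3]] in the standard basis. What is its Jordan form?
The characteristic polynomial is det(xI - A) = (x + 1)^4, so the eigenvalues are -1 (algebraic multiplicity 4).

For λ = -1: rank(A + I) = 2, rank((A + I)^2) = 0. The eigenspace has dimension 4 - 2 = 2, so there are 2 Jordan blocks; the rank sequence gives block sizes [2, 2].

Assembling the blocks gives the Jordan form J above.

J = [[-1, 1, 0, 0], [0, -1, 0, 0], [0, 0, -1, 1], [0, 0, 0, -1]]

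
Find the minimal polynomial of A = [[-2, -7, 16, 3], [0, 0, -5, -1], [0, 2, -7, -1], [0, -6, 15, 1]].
m_A(x) = (x + 2)^2

The characteristic polynomial factors as (x + 2)^4. The minimal polynomial is ∏(x - λ)^{k_λ} where k_λ is the size of the largest Jordan block at λ.

For λ = -2: rank(A + 2I) = 2, and the largest Jordan block has size 2 (the smallest k with rank((A + 2I)^k) = rank((A + 2I)^(k+1))).

So m_A(x) = (x + 2)^2.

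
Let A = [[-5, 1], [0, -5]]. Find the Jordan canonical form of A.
The characteristic polynomial is det(xI - A) = (x + 5)^2, so the eigenvalues are -5 (algebraic multiplicity 2).

For λ = -5: rank(A + 5I) = 1, rank((A + 5I)^2) = 0. The eigenspace has dimension 2 - 1 = 1, so there is 1 Jordan block; the rank sequence gives block sizes [2].

Assembling the blocks gives the Jordan form J above.

J = [[-5, 1], [0, -5]]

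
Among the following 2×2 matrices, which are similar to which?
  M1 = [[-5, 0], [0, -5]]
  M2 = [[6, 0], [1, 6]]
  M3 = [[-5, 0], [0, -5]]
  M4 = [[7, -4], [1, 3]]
3 classes: {M1, M3}, {M2}, {M4}

Characteristic polynomials: χ_{M1} = (x + 5)^2, χ_{M2} = (x - 6)^2, χ_{M3} = (x + 5)^2, χ_{M4} = (x - 5)^2.

{M1, M3}: invariant factors x + 5, x + 5.

{M2}: invariant factors (x - 6)^2.

{M4}: invariant factors (x - 5)^2.

Matrices are similar if and only if their invariant-factor lists agree; the partition into similarity classes is {M1, M3}, {M2}, {M4}.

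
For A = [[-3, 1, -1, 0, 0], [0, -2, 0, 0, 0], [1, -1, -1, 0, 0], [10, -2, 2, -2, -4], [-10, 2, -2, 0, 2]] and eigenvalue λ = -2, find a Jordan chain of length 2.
v_1 = [[0, 1, 0, 0, 0]]^T, v_2 = [[1, 0, -1, -2, 2]]^T

We seek v_1 ∈ ker((A + 2I)^2) \ ker(A + 2I), then set v_{i+1} = (A + 2I) v_i.

One such chain is v_1 = [[0, 1, 0, 0, 0]]^T, v_2 = [[1, 0, -1, -2, 2]]^T. Check: (A + 2I) v_2 = [[0, 0, 0, 0, 0]]^T = 0.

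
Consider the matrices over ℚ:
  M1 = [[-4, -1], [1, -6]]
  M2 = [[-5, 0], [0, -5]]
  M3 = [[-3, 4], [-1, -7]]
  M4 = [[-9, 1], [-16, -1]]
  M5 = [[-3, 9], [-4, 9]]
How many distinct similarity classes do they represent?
3 classes: {M1, M3, M4}, {M2}, {M5}

Characteristic polynomials: χ_{M1} = (x + 5)^2, χ_{M2} = (x + 5)^2, χ_{M3} = (x + 5)^2, χ_{M4} = (x + 5)^2, χ_{M5} = (x - 3)^2.

{M1, M3, M4}: invariant factors (x + 5)^2.

{M2}: invariant factors x + 5, x + 5.

{M5}: invariant factors (x - 3)^2.

Matrices are similar if and only if their invariant-factor lists agree; the partition into similarity classes is {M1, M3, M4}, {M2}, {M5}.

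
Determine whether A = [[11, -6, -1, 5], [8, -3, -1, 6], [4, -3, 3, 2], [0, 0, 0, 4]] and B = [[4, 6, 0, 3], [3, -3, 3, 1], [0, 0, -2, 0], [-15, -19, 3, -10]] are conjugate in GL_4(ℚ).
trace(A) = 15 but trace(B) = -11. The trace is a similarity invariant, so A and B are not similar.

No.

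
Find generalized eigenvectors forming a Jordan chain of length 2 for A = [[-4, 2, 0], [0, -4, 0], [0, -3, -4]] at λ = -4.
We seek v_1 ∈ ker((A + 4I)^2) \ ker(A + 4I), then set v_{i+1} = (A + 4I) v_i.

One such chain is v_1 = [[1, 1, -1]]^T, v_2 = [[2, 0, -3]]^T. Check: (A + 4I) v_2 = [[0, 0, 0]]^T = 0.

v_1 = [[1, 1, -1]]^T, v_2 = [[2, 0, -3]]^T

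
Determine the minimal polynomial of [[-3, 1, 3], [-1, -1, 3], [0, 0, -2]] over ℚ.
m_A(x) = (x + 2)^2

The characteristic polynomial factors as (x + 2)^3. The minimal polynomial is ∏(x - λ)^{k_λ} where k_λ is the size of the largest Jordan block at λ.

For λ = -2: rank(A + 2I) = 1, and the largest Jordan block has size 2 (the smallest k with rank((A + 2I)^k) = rank((A + 2I)^(k+1))).

So m_A(x) = (x + 2)^2.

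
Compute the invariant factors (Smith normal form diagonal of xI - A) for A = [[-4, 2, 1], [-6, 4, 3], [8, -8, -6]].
The Jordan structure of A has elementary divisors (x + 2)^2, (x + 2). Arranging the block sizes at each eigenvalue in decreasing order and taking row products gives the invariant factors.

Invariant factors (smallest first, each dividing the next): x + 2, (x + 2)^2.

Check: the last factor (x + 2)^2 is the minimal polynomial, and the product (x + 2)^3 is the characteristic polynomial.

x + 2, (x + 2)^2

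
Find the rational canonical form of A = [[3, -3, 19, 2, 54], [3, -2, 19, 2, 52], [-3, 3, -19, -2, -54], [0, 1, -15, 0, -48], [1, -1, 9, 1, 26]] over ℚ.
The invariant factors of A (the non-unit diagonal entries of the Smith normal form of xI - A over ℚ[x]) are x^3(x - 4)^2, each dividing the next. The characteristic polynomial is their product, x^3(x - 4)^2.

The rational canonical form is the block-diagonal matrix of companion matrices C(f_i):
R = [[0, 0, 0, 0, 0], [1, 0, 0, 0, 0], [0, 1, 0, 0, 0], [0, 0, 1, 0, -16], [0, 0, 0, 1, 8]].

R = [[0, 0, 0, 0, 0], [1, 0, 0, 0, 0], [0, 1, 0, 0, 0], [0, 0, 1, 0, -16], [0, 0, 0, 1, 8]]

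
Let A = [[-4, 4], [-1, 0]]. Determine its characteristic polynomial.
χ_A(x) = (x + 2)^2

xI - A = [[x + 4, -4], [1, x]].

Expanding det(xI - A) along the first row:
det(xI - A) = + (x + 4)·det([[x]]) - (-4)·det([[1]]).

Evaluating gives χ_A(x) = x^2 + 4x + 4 = (x + 2)^2.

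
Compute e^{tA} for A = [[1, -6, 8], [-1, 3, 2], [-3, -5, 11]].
A has Jordan form J = [[5, 1, 0], [0, 5, 1], [0, 0, 5]] with A = PJP^{-1}, so e^{tA} = P e^{tJ} P^{-1}.

For a Jordan block J_k(λ), e^{tJ_k(λ)} = e^{λt} · (I + tN + t^2 N^2/2! + ... + t^{k-1} N^{k-1}/(k-1)!) where N is the nilpotent superdiagonal part.

Assembling the blocks and conjugating back gives the entries of e^{tA} as shown above.

e^{tA} = [[(-t^2 - 4*t + 1)*e^{5*t}, 2*t*(-t - 3)*e^{5*t}, 2*t*(t + 4)*e^{5*t}], [-t*e^{5*t}, (1 - 2*t)*e^{5*t}, 2*t*e^{5*t}], [t*(-t - 6)*e^{5*t}/2, t*(-t - 5)*e^{5*t}, (t^2 + 6*t + 1)*e^{5*t}]]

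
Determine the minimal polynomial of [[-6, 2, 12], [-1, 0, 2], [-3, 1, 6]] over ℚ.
m_A(x) = x^3

The characteristic polynomial factors as x^3. The minimal polynomial is ∏(x - λ)^{k_λ} where k_λ is the size of the largest Jordan block at λ.

For λ = 0: rank(A) = 2, and the largest Jordan block has size 3 (the smallest k with rank(A^k) = rank(A^(k+1))).

So m_A(x) = x^3.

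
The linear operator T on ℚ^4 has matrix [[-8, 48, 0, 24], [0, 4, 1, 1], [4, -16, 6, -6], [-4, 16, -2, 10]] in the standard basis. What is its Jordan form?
The characteristic polynomial is det(xI - A) = x(x - 4)^3, so the eigenvalues are 0 (algebraic multiplicity 1), 4 (algebraic multiplicity 3).

For λ = 0: algebraic multiplicity 1 gives one 1×1 block.

For λ = 4: rank(A - 4I) = 2, rank((A - 4I)^2) = 1. The eigenspace has dimension 4 - 2 = 2, so there are 2 Jordan blocks; the rank sequence gives block sizes [2, 1].

Assembling the blocks gives the Jordan form J above.

J = [[0, 0, 0, 0], [0, 4, 1, 0], [0, 0, 4, 0], [0, 0, 0, 4]]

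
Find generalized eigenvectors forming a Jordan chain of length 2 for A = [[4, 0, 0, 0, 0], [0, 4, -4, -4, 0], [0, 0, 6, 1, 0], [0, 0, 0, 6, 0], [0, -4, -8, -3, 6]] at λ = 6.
v_1 = [[0, -1, 0, 1, -1]]^T, v_2 = [[0, -2, 1, 0, 1]]^T

We seek v_1 ∈ ker((A - 6I)^2) \ ker(A - 6I), then set v_{i+1} = (A - 6I) v_i.

One such chain is v_1 = [[0, -1, 0, 1, -1]]^T, v_2 = [[0, -2, 1, 0, 1]]^T. Check: (A - 6I) v_2 = [[0, 0, 0, 0, 0]]^T = 0.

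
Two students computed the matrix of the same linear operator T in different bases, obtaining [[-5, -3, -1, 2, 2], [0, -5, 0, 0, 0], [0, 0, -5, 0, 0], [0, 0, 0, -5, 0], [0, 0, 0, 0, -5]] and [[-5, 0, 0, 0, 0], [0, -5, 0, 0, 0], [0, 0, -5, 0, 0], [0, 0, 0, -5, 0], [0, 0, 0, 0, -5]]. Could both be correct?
Both have characteristic polynomial (x + 5)^5, but the minimal polynomial of A is (x + 5)^2 while the minimal polynomial of B is x + 5. The minimal polynomial is a similarity invariant, so A and B are not similar.

No.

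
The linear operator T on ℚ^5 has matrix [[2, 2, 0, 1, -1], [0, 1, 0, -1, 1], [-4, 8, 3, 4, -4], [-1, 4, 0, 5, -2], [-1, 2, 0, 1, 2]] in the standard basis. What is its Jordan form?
The characteristic polynomial is det(xI - A) = (x - 3)^3(x - 2)^2, so the eigenvalues are 2 (algebraic multiplicity 2), 3 (algebraic multiplicity 3).

For λ = 2: rank(A - 2I) = 4, rank((A - 2I)^2) = 3. The eigenspace has dimension 5 - 4 = 1, so there is 1 Jordan block; the rank sequence gives block sizes [2].

For λ = 3: rank(A - 3I) = 2. The eigenspace has dimension 5 - 2 = 3, so there are 3 Jordan blocks; the rank sequence gives block sizes [1, 1, 1].

Assembling the blocks gives the Jordan form J above.

J = [[2, 1, 0, 0, 0], [0, 2, 0, 0, 0], [0, 0, 3, 0, 0], [0, 0, 0, 3, 0], [0, 0, 0, 0, 3]]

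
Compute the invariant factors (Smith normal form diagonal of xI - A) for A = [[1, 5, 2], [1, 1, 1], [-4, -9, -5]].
(x + 1)^3

The Jordan structure of A has elementary divisors (x + 1)^3. Arranging the block sizes at each eigenvalue in decreasing order and taking row products gives the invariant factors.

Invariant factors (smallest first, each dividing the next): (x + 1)^3.

Check: the last factor (x + 1)^3 is the minimal polynomial, and the product (x + 1)^3 is the characteristic polynomial.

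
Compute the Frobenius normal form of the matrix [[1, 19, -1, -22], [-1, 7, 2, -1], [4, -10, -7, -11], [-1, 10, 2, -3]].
R = [[0, 0, 0, -8], [1, 0, 0, -6], [0, 1, 0, -1], [0, 0, 1, -2]]

The invariant factors of A (the non-unit diagonal entries of the Smith normal form of xI - A over ℚ[x]) are (x + 2)(x^3 + x + 4), each dividing the next. The characteristic polynomial is their product, (x + 2)(x^3 + x + 4).

The rational canonical form is the block-diagonal matrix of companion matrices C(f_i):
R = [[0, 0, 0, -8], [1, 0, 0, -6], [0, 1, 0, -1], [0, 0, 1, -2]].

Note the characteristic polynomial does not split into linear factors over ℚ, so A has no Jordan form over ℚ; the rational canonical form exists over any field.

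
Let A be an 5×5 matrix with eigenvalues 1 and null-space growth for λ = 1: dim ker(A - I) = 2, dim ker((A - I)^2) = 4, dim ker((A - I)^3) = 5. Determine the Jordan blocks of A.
λ = 1: successive nullity increments [2, 2, 1] count blocks of size ≥ k; block sizes are [3, 2].

Jordan blocks: (1, 3), (1, 2)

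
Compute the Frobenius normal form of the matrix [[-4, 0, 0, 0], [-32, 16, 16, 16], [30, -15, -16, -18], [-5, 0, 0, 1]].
The invariant factors of A (the non-unit diagonal entries of the Smith normal form of xI - A over ℚ[x]) are x + 4, (x - 4)(x - 1)(x + 4), each dividing the next. The characteristic polynomial is their product, (x - 4)(x - 1)(x + 4)^2.

The rational canonical form is the block-diagonal matrix of companion matrices C(f_i):
R = [[-4, 0, 0, 0], [0, 0, 0, -16], [0, 1, 0, 16], [0, 0, 1, 1]].

R = [[-4, 0, 0, 0], [0, 0, 0, -16], [0, 1, 0, 16], [0, 0, 1, 1]]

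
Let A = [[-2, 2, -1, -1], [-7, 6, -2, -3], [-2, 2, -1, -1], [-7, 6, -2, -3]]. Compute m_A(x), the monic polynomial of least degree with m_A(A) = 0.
m_A(x) = x^3

The characteristic polynomial factors as x^4. The minimal polynomial is ∏(x - λ)^{k_λ} where k_λ is the size of the largest Jordan block at λ.

For λ = 0: rank(A) = 2, and the largest Jordan block has size 3 (the smallest k with rank(A^k) = rank(A^(k+1))).

So m_A(x) = x^3.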